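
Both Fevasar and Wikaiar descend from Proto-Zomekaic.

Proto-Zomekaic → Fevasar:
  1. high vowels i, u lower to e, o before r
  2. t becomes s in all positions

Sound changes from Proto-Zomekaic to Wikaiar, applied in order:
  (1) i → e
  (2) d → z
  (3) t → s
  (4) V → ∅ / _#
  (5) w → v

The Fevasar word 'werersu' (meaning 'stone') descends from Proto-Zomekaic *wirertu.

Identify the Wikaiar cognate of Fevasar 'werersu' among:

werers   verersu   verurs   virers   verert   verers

Wikaiar: *wirertu > werertu > werersu > werers > verers  (by vowel merger, unconditioned shift, apocope, unconditioned shift)
Only 'verers' matches the regular Wikaiar development of *wirertu.

verers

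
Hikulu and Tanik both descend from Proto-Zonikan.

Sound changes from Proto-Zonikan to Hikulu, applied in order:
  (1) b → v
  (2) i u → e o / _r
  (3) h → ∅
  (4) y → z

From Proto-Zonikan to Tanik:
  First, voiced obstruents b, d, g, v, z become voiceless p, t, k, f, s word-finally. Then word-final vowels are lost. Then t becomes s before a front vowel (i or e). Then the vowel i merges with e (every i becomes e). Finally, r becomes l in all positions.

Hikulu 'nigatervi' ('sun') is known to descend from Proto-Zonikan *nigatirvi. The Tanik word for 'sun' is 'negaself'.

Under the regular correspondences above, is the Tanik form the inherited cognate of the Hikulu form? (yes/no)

no

Derive the expected Tanik reflex of *nigatirvi:
Tanik: *nigatirvi
  nigatirvi (rule 1 does not apply)
  nigatirvi → nigatirv   [apocope]
  nigatirv → nigasirv   [palatalisation]
  nigasirv → negaserv   [vowel merger]
  negaserv → negaselv   [unconditioned shift]
  giving Tanik negaselv.
The regular Tanik reflex would be 'negaselv', but the attested form is 'negaself'. The correspondence is irregular, so they are not cognates (the Tanik form has a different source).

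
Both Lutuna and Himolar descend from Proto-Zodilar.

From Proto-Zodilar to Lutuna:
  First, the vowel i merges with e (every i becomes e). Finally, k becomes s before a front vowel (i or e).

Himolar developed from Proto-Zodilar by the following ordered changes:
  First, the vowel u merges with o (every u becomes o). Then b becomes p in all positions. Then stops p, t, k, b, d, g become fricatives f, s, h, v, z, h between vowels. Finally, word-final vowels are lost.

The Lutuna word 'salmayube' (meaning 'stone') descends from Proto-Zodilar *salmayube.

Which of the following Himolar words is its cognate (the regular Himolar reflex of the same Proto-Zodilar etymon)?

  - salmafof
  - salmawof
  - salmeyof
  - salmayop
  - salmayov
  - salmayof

Himolar: *salmayube
  salmayube → salmayobe   [vowel merger]
  salmayobe → salmayope   [unconditioned shift]
  salmayope → salmayofe   [intervocalic lenition]
  salmayofe → salmayof   [apocope]
  giving Himolar salmayof.
Only 'salmayof' matches the regular Himolar development of *salmayube.

salmayof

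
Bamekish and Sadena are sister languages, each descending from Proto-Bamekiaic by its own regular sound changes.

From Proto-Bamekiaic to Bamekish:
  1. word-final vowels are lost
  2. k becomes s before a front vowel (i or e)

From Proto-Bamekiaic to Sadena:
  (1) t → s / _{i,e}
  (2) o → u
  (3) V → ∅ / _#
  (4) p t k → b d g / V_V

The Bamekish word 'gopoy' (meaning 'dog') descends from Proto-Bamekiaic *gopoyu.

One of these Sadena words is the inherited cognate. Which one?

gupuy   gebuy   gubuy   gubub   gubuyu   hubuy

Sadena: *gopoyu > gupuyu > gupuy > gubuy  (by vowel merger, apocope, intervocalic voicing)

gubuy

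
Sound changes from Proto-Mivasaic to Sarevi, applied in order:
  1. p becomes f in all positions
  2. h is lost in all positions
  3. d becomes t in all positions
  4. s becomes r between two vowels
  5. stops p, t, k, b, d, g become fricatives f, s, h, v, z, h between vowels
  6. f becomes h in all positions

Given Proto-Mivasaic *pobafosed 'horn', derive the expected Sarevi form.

Sarevi: *pobafosed
  pobafosed → fobafosed   [unconditioned shift]
  fobafosed (rule 2 does not apply)
  fobafosed → fobafoset   [unconditioned shift]
  fobafoset → fobaforet   [rhotacism]
  fobaforet → fovaforet   [intervocalic lenition]
  fovaforet → hovahoret   [unconditioned shift]
  giving Sarevi hovahoret.

hovahoret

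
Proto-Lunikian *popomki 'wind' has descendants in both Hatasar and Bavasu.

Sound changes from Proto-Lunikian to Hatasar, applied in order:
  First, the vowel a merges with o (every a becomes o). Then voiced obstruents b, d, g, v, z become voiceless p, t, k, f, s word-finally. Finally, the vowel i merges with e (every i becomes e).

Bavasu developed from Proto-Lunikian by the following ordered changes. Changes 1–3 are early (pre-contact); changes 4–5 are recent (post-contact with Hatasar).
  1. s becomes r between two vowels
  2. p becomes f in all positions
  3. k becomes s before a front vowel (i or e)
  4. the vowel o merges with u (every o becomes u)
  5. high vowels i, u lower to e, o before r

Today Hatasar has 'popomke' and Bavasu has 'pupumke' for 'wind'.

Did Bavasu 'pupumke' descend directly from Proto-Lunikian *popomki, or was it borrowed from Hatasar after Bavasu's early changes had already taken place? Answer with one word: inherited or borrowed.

If inherited, *popomki would pass through all of Bavasu's changes:
Bavasu: start from *popomki.
  rule 1: no change — popomki
  rule 2 (unconditioned shift): popomki → fofomki
  rule 3 (palatalisation): fofomki → fofomsi
  rule 4 (vowel merger): fofomsi → fufumsi
  rule 5: no change — fufumsi
  ⇒ Bavasu fufumsi
If borrowed from Hatasar 'popomke' after the early changes, it would undergo only the recent ones:
  rule 4 (vowel merger): popomke → pupumke
  rule 5 (pre-rhotic lowering): no change (pupumke)
  ⇒ as a loan: pupumke
Bavasu 'pupumke' matches the loan outcome 'pupumke', not the inherited 'fufumsi' — it skipped the early Bavasu changes, so it was borrowed from Hatasar.

borrowed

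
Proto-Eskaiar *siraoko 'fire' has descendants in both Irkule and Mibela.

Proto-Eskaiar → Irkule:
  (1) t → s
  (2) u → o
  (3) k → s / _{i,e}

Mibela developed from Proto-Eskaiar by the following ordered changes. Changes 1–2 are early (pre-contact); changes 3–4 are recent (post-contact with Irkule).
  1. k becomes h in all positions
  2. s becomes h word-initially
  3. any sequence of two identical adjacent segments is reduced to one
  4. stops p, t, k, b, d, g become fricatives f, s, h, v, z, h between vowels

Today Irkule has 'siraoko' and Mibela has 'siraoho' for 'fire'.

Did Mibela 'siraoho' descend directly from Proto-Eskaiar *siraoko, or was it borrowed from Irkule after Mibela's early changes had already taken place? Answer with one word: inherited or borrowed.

borrowed

If inherited, *siraoko would pass through all of Mibela's changes:
Mibela: start from *siraoko.
  rule 1 (unconditioned shift): siraoko → siraoho
  rule 2 (debuccalisation): siraoho → hiraoho
  rule 3: no change — hiraoho
  rule 4: no change — hiraoho
  ⇒ Mibela hiraoho
If borrowed from Irkule 'siraoko' after the early changes, it would undergo only the recent ones:
  rule 3 (degemination): no change (siraoko)
  rule 4 (intervocalic lenition): siraoko → siraoho
  ⇒ as a loan: siraoho
Mibela 'siraoho' matches the loan outcome 'siraoho', not the inherited 'hiraoho' — it skipped the early Mibela changes, so it was borrowed from Irkule.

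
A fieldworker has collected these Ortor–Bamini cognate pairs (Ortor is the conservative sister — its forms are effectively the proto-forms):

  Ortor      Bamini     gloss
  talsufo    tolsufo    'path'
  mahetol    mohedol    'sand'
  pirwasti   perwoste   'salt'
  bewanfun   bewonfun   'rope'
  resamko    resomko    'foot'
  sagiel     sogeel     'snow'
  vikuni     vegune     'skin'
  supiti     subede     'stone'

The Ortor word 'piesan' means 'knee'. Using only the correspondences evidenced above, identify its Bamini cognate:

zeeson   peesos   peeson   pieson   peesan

sagiel ~ sogeel — Ortor i corresponds to Bamini e after a consonant, before a front vowel.
bewanfun ~ bewonfun — Ortor a corresponds to Bamini o after a consonant, before a nasal.
Applying these to Ortor 'piesan':
  piesan → peesan   (i→e after a consonant, before a front vowel)
  peesan → peeson   (a→o after a consonant, before a nasal)
So the Bamini cognate is 'peeson'.

peeson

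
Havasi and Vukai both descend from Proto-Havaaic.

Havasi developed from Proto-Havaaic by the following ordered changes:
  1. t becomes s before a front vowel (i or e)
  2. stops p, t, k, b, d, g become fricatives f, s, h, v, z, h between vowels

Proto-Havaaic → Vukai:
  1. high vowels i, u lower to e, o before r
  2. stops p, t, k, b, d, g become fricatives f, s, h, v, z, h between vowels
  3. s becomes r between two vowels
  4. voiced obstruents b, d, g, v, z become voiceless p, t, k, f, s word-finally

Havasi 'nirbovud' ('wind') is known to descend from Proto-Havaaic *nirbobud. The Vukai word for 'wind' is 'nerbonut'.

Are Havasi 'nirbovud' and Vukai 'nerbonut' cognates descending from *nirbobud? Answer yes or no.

Derive the expected Vukai reflex of *nirbobud:
Vukai: *nirbobud
  nirbobud → nerbobud   [pre-rhotic lowering]
  nerbobud → nerbovud   [intervocalic lenition]
  nerbovud (rule 3 does not apply)
  nerbovud → nerbovut   [final devoicing]
  giving Vukai nerbovut.
The regular Vukai reflex would be 'nerbovut', but the attested form is 'nerbonut'. The correspondence is irregular, so they are not cognates (the Vukai form has a different source).

no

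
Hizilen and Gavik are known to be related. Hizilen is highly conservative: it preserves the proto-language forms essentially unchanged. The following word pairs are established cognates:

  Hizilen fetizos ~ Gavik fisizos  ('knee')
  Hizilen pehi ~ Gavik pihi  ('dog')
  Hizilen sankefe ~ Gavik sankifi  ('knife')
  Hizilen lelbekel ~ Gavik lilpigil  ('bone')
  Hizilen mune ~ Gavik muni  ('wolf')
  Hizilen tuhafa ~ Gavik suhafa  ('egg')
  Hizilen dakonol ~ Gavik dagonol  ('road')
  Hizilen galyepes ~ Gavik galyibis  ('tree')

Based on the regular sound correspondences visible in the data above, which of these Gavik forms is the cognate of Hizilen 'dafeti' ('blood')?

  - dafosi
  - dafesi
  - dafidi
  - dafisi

dafisi

fetizos ~ fisizos, pehi ~ pihi — Hizilen e corresponds to Gavik i after a consonant, before a consonant other than r, m, n, p, b, f, v.
fetizos ~ fisizos — Hizilen t corresponds to Gavik s between vowels (before a front vowel).
Applying these to Hizilen 'dafeti':
  dafeti → dafiti   (e→i after a consonant, before a consonant other than r, m, n, p, b, f, v)
  dafiti → dafisi   (t→s between vowels (before a front vowel))
So the Gavik cognate is 'dafisi'.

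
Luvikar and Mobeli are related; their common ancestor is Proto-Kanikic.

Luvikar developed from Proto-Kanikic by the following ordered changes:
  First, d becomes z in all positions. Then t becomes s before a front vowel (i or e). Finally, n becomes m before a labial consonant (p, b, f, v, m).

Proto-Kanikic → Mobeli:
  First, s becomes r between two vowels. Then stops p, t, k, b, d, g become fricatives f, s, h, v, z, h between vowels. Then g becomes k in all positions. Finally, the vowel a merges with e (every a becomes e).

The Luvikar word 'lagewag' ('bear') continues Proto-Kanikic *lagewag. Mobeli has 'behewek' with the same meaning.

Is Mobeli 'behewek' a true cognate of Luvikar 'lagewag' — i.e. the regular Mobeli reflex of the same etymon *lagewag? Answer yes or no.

no

Derive the expected Mobeli reflex of *lagewag:
Mobeli: *lagewag > lahewag > lahewak > lehewek  (by intervocalic lenition, unconditioned shift, vowel merger)
The regular Mobeli reflex would be 'lehewek', but the attested form is 'behewek'. The correspondence is irregular, so they are not cognates (the Mobeli form has a different source).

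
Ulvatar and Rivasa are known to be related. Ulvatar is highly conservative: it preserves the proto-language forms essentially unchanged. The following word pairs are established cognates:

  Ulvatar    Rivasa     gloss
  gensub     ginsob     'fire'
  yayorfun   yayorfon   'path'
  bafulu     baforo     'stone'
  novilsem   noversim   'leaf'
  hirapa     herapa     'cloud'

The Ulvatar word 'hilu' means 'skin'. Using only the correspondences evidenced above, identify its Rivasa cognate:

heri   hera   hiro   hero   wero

novilsem ~ noversim — Ulvatar i corresponds to Rivasa e after a consonant, before a consonant other than r, m, n, p, b, f, v.
bafulu ~ baforo — Ulvatar l corresponds to Rivasa r between vowels (before a back vowel).
bafulu ~ baforo — Ulvatar u corresponds to Rivasa o word-finally.
Applying these to Ulvatar 'hilu':
  hilu → helu   (i→e after a consonant, before a consonant other than r, m, n, p, b, f, v)
  helu → heru   (l→r between vowels (before a back vowel))
  heru → hero   (u→o word-finally)
So the Rivasa cognate is 'hero'.

hero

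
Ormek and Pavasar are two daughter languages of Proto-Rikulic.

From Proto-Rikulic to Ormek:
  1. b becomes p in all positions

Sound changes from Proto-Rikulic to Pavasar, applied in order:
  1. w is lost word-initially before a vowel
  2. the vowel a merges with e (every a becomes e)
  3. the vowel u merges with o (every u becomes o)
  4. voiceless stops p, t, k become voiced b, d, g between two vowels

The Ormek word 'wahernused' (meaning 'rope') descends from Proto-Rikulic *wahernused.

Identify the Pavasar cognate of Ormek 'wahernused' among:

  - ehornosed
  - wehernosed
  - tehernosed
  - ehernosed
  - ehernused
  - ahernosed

Pavasar: *wahernused > ahernused > ehernused > ehernosed  (by glide loss, vowel merger, vowel merger)
Among the options, 'ehernosed' alone shows every Pavasar change applied in order.

ehernosed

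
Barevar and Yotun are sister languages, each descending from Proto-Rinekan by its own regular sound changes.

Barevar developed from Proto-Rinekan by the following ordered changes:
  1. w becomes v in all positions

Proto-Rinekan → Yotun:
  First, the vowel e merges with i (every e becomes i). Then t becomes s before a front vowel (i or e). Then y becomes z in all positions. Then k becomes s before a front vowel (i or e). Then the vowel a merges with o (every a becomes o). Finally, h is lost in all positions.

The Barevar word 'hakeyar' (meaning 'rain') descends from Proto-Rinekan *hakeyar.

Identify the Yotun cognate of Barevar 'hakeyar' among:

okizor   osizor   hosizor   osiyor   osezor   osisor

Yotun: start from *hakeyar.
  rule 1 (vowel merger): hakeyar → hakiyar
  rule 2: no change — hakiyar
  rule 3 (unconditioned shift): hakiyar → hakizar
  rule 4 (palatalisation): hakizar → hasizar
  rule 5 (vowel merger): hasizar → hosizor
  rule 6 (h-loss): hosizor → osizor
  ⇒ Yotun osizor
Only 'osizor' matches the regular Yotun development of *hakeyar.

osizor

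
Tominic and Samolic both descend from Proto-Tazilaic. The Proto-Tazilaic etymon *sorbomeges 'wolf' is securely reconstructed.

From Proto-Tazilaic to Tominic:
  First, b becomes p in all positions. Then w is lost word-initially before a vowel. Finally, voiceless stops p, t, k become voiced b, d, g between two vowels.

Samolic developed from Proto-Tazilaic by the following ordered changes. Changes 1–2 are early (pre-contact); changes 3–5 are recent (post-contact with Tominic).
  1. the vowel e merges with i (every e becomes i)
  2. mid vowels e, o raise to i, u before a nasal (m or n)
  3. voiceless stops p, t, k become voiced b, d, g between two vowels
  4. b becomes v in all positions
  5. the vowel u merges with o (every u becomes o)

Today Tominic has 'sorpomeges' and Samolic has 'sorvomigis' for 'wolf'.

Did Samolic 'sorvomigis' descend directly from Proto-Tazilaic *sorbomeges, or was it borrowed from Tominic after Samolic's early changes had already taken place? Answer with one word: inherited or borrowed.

If inherited, *sorbomeges would pass through all of Samolic's changes:
Samolic: *sorbomeges
  sorbomeges → sorbomigis   [vowel merger]
  sorbomigis → sorbumigis   [pre-nasal raising]
  sorbumigis (rule 3 does not apply)
  sorbumigis → sorvumigis   [unconditioned shift]
  sorvumigis → sorvomigis   [vowel merger]
  giving Samolic sorvomigis.
If borrowed from Tominic 'sorpomeges' after the early changes, it would undergo only the recent ones:
  rule 3 (intervocalic voicing): no change (sorpomeges)
  rule 4 (unconditioned shift): no change (sorpomeges)
  rule 5 (vowel merger): no change (sorpomeges)
  ⇒ as a loan: sorpomeges
Samolic 'sorvomigis' matches the inherited outcome exactly, so it is an inherited cognate, not a loan.

inherited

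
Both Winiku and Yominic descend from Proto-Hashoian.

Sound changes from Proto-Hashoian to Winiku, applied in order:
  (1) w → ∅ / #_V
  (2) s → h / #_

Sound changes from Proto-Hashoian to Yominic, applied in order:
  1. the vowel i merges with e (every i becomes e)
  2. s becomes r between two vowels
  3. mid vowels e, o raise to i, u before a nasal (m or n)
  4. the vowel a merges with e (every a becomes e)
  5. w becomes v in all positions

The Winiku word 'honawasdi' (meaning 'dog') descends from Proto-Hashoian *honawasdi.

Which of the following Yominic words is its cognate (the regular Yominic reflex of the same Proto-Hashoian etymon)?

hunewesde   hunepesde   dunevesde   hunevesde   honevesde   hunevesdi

hunevesde

Yominic: *honawasdi
  honawasdi → honawasde   [vowel merger]
  honawasde (rule 2 does not apply)
  honawasde → hunawasde   [pre-nasal raising]
  hunawasde → hunewesde   [vowel merger]
  hunewesde → hunevesde   [unconditioned shift]
  giving Yominic hunevesde.
Only 'hunevesde' matches the regular Yominic development of *honawasdi.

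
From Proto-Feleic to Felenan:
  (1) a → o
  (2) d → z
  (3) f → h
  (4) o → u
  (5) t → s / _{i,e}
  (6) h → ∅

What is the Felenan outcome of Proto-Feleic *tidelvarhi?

Felenan: *tidelvarhi
  tidelvarhi → tidelvorhi   [vowel merger]
  tidelvorhi → tizelvorhi   [unconditioned shift]
  tizelvorhi (rule 3 does not apply)
  tizelvorhi → tizelvurhi   [vowel merger]
  tizelvurhi → sizelvurhi   [palatalisation]
  sizelvurhi → sizelvuri   [h-loss]
  giving Felenan sizelvuri.

sizelvuri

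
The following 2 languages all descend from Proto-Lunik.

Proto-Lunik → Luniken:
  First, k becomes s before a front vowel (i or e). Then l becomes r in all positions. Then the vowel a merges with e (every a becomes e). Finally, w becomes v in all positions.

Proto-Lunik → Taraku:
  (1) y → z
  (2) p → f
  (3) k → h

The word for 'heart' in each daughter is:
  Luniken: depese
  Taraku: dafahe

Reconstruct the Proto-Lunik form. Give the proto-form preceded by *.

Position 5: Luniken has s, Taraku has h. Taking the neighbouring segments as reconstructed: Luniken s could go back to *k or *s; Taraku h could go back to *k or *h — the one source consistent with every daughter is *k.
Position 4: Luniken has e, Taraku has a. Taraku preserves a here (none of its changes turn any other segment into a), so the proto-segment is *a.
Continuing position by position gives *dapake; check it forward:
Luniken: *dapake > dapase > depese  (by palatalisation, vowel merger)
Taraku: start from *dapake.
  rule 1: no change — dapake
  rule 2 (unconditioned shift): dapake → dafake
  rule 3 (unconditioned shift): dafake → dafahe
  ⇒ Taraku dafahe
No other proto-form is consistent with every reflex, so the reconstruction is *dapake.

*dapake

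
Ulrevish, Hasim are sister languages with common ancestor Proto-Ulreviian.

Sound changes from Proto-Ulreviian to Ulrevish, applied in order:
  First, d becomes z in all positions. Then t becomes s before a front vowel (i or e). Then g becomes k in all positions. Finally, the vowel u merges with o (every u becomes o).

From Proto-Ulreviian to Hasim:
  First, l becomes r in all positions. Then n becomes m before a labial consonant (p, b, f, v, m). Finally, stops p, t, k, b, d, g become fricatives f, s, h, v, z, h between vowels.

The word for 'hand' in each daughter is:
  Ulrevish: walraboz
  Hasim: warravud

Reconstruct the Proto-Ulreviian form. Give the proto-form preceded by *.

Position 3: Ulrevish has l, Hasim has r. Ulrevish preserves l here (none of its changes turn any other segment into l), so the proto-segment is *l.
Position 6: Ulrevish has b, Hasim has v. Ulrevish preserves b here (none of its changes turn any other segment into b), so the proto-segment is *b.
Position 8: Ulrevish has z, Hasim has d. Hasim preserves d here (none of its changes turn any other segment into d), so the proto-segment is *d.
Continuing position by position gives *walrabud; check it forward:
Ulrevish: *walrabud
  walrabud → walrabuz   [unconditioned shift]
  walrabuz (rule 2 does not apply)
  walrabuz (rule 3 does not apply)
  walrabuz → walraboz   [vowel merger]
  giving Ulrevish walraboz.
Hasim: *walrabud > warrabud > warravud  (by unconditioned shift, intervocalic lenition)
No other proto-form is consistent with every reflex, so the reconstruction is *walrabud.

*walrabud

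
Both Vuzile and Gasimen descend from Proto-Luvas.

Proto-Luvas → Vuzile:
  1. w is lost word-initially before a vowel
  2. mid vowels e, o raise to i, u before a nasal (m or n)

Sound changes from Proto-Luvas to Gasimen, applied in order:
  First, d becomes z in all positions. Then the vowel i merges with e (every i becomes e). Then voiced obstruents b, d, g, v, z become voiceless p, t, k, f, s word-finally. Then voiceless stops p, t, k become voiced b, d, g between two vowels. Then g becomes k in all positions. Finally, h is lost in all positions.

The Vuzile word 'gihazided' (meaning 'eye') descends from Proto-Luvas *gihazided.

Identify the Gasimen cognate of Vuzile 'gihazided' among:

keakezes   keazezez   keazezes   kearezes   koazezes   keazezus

Gasimen: start from *gihazided.
  rule 1 (unconditioned shift): gihazided → gihazizez
  rule 2 (vowel merger): gihazizez → gehazezez
  rule 3 (final devoicing): gehazezez → gehazezes
  rule 4: no change — gehazezes
  rule 5 (unconditioned shift): gehazezes → kehazezes
  rule 6 (h-loss): kehazezes → keazezes
  ⇒ Gasimen keazezes
The other candidates each miss or misapply at least one Gasimen change.

keazezes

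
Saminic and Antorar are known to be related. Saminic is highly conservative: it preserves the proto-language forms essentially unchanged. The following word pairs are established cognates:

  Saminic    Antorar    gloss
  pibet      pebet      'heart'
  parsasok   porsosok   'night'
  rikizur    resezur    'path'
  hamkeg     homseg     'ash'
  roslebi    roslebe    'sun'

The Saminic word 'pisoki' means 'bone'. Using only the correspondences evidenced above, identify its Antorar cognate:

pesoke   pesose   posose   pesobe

rikizur ~ resezur — Saminic i corresponds to Antorar e after a consonant, before a consonant other than r, m, n, p, b, f, v.
rikizur ~ resezur — Saminic k corresponds to Antorar s between vowels (before a front vowel).
roslebi ~ roslebe — Saminic i corresponds to Antorar e word-finally.
Applying these to Saminic 'pisoki':
  pisoki → pesoki   (i→e after a consonant, before a consonant other than r, m, n, p, b, f, v)
  pesoki → pesosi   (k→s between vowels (before a front vowel))
  pesosi → pesose   (i→e word-finally)
So the Antorar cognate is 'pesose'.

pesose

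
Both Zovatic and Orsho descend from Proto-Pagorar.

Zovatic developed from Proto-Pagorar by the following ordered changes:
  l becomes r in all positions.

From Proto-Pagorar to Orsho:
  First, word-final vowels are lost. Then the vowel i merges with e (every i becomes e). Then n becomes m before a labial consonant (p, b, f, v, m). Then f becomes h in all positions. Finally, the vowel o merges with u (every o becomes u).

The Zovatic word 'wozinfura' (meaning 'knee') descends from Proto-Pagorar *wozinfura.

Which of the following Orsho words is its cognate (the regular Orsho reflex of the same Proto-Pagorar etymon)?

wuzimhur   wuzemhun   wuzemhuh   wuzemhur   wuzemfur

wuzemhur

Orsho: start from *wozinfura.
  rule 1 (apocope): wozinfura → wozinfur
  rule 2 (vowel merger): wozinfur → wozenfur
  rule 3 (nasal place assimilation): wozenfur → wozemfur
  rule 4 (unconditioned shift): wozemfur → wozemhur
  rule 5 (vowel merger): wozemhur → wuzemhur
  ⇒ Orsho wuzemhur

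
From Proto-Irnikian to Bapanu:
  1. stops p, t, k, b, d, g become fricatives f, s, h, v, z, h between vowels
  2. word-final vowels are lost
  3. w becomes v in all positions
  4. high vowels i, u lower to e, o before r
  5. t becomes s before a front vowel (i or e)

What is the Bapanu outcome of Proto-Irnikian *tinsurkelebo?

Bapanu: start from *tinsurkelebo.
  rule 1 (intervocalic lenition): tinsurkelebo → tinsurkelevo
  rule 2 (apocope): tinsurkelevo → tinsurkelev
  rule 3: no change — tinsurkelev
  rule 4 (pre-rhotic lowering): tinsurkelev → tinsorkelev
  rule 5 (palatalisation): tinsorkelev → sinsorkelev
  ⇒ Bapanu sinsorkelev

sinsorkelev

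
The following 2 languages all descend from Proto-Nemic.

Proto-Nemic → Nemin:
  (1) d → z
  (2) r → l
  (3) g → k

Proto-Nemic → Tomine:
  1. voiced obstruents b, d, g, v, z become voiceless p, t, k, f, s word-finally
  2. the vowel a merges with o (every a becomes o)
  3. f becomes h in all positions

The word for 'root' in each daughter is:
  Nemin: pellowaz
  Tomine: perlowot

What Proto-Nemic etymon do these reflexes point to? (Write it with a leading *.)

*perlowad

Position 8: Nemin has z, Tomine has t. Taking the neighbouring segments as reconstructed: Nemin z could go back to *d or *z; Tomine t could go back to *t or *d — the one source consistent with every daughter is *d.
Position 7: Nemin has a, Tomine has o. Nemin preserves a here (none of its changes turn any other segment into a), so the proto-segment is *a.
Position 3: Nemin has l, Tomine has r. Tomine preserves r here (none of its changes turn any other segment into r), so the proto-segment is *r.
This points to *perlowad. Verify forward in each daughter:
Nemin: start from *perlowad.
  rule 1 (unconditioned shift): perlowad → perlowaz
  rule 2 (unconditioned shift): perlowaz → pellowaz
  rule 3: no change — pellowaz
  ⇒ Nemin pellowaz
Tomine: *perlowad > perlowat > perlowot  (by final devoicing, vowel merger)
Only *perlowad yields all of Nemin pellowaz, Tomine perlowot.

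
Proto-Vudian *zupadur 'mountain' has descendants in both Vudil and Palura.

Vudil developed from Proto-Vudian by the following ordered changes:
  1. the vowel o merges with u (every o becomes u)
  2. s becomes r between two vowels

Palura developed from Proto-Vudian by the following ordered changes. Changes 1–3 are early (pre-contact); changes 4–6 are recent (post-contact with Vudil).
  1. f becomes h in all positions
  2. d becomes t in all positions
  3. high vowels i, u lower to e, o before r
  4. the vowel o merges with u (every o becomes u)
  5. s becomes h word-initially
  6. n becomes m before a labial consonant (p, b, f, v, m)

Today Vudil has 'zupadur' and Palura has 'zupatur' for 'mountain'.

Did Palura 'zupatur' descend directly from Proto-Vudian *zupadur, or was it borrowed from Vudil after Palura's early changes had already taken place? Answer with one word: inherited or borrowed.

If inherited, *zupadur would pass through all of Palura's changes:
Palura: *zupadur > zupatur > zupator > zupatur  (by unconditioned shift, pre-rhotic lowering, vowel merger)
If borrowed from Vudil 'zupadur' after the early changes, it would undergo only the recent ones:
  rule 4 (vowel merger): no change (zupadur)
  rule 5 (debuccalisation): no change (zupadur)
  rule 6 (nasal place assimilation): no change (zupadur)
  ⇒ as a loan: zupadur
Palura 'zupatur' matches the inherited outcome exactly, so it is an inherited cognate, not a loan.

inherited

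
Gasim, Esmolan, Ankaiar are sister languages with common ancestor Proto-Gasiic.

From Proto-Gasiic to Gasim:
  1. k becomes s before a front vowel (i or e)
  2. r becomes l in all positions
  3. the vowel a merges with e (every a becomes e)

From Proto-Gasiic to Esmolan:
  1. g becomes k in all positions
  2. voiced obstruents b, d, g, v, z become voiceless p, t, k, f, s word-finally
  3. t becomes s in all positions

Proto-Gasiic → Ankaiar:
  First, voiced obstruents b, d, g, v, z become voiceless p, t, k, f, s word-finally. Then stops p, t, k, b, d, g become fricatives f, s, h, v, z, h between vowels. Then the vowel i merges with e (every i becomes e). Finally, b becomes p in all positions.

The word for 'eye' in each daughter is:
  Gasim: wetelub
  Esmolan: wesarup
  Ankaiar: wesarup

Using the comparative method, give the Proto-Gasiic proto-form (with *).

*wetarub

Position 3: Gasim has t, Esmolan has s, Ankaiar has s. Gasim preserves t here (none of its changes turn any other segment into t), so the proto-segment is *t.
Position 7: Gasim has b, Esmolan has p, Ankaiar has p. Gasim preserves b here (none of its changes turn any other segment into b), so the proto-segment is *b.
Continuing position by position gives *wetarub; check it forward:
Gasim: *wetarub > wetalub > wetelub  (by unconditioned shift, vowel merger)
Esmolan: *wetarub
  wetarub (rule 1 does not apply)
  wetarub → wetarup   [final devoicing]
  wetarup → wesarup   [unconditioned shift]
  giving Esmolan wesarup.
Ankaiar: start from *wetarub.
  rule 1 (final devoicing): wetarub → wetarup
  rule 2 (intervocalic lenition): wetarup → wesarup
  rule 3: no change — wesarup
  rule 4: no change — wesarup
  ⇒ Ankaiar wesarup
No other proto-form is consistent with every reflex, so the reconstruction is *wetarub.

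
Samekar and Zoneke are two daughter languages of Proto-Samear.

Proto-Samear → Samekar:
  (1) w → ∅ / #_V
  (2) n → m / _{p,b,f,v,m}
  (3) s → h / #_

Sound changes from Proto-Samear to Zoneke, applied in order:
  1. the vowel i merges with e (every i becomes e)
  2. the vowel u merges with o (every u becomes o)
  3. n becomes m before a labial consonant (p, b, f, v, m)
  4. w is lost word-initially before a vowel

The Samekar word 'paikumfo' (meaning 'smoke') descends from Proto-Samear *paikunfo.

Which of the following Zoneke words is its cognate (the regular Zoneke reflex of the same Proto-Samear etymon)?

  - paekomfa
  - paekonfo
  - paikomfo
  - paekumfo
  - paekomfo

Zoneke: *paikunfo
  paikunfo → paekunfo   [vowel merger]
  paekunfo → paekonfo   [vowel merger]
  paekonfo → paekomfo   [nasal place assimilation]
  paekomfo (rule 4 does not apply)
  giving Zoneke paekomfo.

paekomfo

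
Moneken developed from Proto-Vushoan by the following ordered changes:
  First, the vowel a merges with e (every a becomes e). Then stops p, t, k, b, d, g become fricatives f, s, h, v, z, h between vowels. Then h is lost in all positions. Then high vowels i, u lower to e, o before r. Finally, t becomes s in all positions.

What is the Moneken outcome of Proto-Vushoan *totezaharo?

Moneken: start from *totezaharo.
  rule 1 (vowel merger): totezaharo → totezehero
  rule 2 (intervocalic lenition): totezehero → tosezehero
  rule 3 (h-loss): tosezehero → tosezeero
  rule 4: no change — tosezeero
  rule 5 (unconditioned shift): tosezeero → sosezeero
  ⇒ Moneken sosezeero

sosezeero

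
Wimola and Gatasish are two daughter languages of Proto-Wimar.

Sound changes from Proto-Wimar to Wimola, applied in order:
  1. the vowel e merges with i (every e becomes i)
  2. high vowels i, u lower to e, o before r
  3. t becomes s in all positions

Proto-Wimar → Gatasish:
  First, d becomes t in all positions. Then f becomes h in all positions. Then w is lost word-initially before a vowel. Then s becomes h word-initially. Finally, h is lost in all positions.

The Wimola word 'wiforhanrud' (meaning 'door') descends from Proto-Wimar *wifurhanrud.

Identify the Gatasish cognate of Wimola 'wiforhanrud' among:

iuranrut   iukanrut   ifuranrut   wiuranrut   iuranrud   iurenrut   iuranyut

iuranrut

Gatasish: *wifurhanrud > wifurhanrut > wihurhanrut > ihurhanrut > iuranrut  (by unconditioned shift, unconditioned shift, glide loss, h-loss)
Only 'iuranrut' matches the regular Gatasish development of *wifurhanrud.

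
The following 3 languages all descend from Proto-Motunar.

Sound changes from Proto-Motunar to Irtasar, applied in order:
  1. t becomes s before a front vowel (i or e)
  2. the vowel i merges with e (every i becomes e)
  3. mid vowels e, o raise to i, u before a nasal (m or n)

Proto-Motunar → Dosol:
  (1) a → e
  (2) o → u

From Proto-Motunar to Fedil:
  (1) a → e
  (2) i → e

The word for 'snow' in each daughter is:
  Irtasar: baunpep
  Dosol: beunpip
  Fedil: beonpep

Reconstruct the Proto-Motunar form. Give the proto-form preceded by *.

Position 3: Irtasar has u, Dosol has u, Fedil has o. Fedil preserves o here (none of its changes turn any other segment into o), so the proto-segment is *o.
Position 2: Irtasar has a, Dosol has e, Fedil has e. Irtasar preserves a here (none of its changes turn any other segment into a), so the proto-segment is *a.
Continuing position by position gives *baonpip; check it forward:
Irtasar: start from *baonpip.
  rule 1: no change — baonpip
  rule 2 (vowel merger): baonpip → baonpep
  rule 3 (pre-nasal raising): baonpep → baunpep
  ⇒ Irtasar baunpep
Dosol: start from *baonpip.
  rule 1 (vowel merger): baonpip → beonpip
  rule 2 (vowel merger): beonpip → beunpip
  ⇒ Dosol beunpip
Fedil: start from *baonpip.
  rule 1 (vowel merger): baonpip → beonpip
  rule 2 (vowel merger): beonpip → beonpep
  ⇒ Fedil beonpep
Only *baonpip yields all of Irtasar baunpep, Dosol beunpip, Fedil beonpep.

*baonpip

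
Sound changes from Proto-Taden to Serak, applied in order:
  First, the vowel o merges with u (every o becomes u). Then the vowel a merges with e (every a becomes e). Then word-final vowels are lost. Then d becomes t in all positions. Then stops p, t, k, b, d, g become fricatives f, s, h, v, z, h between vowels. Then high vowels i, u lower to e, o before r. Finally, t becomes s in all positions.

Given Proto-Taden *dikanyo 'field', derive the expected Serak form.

siheny

Serak: *dikanyo > dikanyu > dikenyu > dikeny > tikeny > tiheny > siheny  (by vowel merger, vowel merger, apocope, unconditioned shift, intervocalic lenition, unconditioned shift)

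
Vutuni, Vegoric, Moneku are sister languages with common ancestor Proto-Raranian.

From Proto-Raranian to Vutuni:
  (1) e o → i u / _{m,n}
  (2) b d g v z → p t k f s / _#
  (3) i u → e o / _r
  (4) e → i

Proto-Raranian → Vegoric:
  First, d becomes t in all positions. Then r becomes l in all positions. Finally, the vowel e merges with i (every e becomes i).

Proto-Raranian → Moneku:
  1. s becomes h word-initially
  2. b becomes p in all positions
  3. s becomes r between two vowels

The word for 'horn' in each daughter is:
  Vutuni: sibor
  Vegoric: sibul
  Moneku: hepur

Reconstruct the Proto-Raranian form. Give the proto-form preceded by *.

*sebur

Position 3: Vutuni has b, Vegoric has b, Moneku has p. Vutuni preserves b here (none of its changes turn any other segment into b), so the proto-segment is *b.
Position 1: Vutuni has s, Vegoric has s, Moneku has h. Vegoric preserves s here (none of its changes turn any other segment into s), so the proto-segment is *s.
Continuing position by position gives *sebur; check it forward:
Vutuni: *sebur > sebor > sibor  (by pre-rhotic lowering, vowel merger)
Vegoric: start from *sebur.
  rule 1: no change — sebur
  rule 2 (unconditioned shift): sebur → sebul
  rule 3 (vowel merger): sebul → sibul
  ⇒ Vegoric sibul
Moneku: *sebur
  sebur → hebur   [debuccalisation]
  hebur → hepur   [unconditioned shift]
  hepur (rule 3 does not apply)
  giving Moneku hepur.
Only *sebur yields all of Vutuni sibor, Vegoric sibul, Moneku hepur.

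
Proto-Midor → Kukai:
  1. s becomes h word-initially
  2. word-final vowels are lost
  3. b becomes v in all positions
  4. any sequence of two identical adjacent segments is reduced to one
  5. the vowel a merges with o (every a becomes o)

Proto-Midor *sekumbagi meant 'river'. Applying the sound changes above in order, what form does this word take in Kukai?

Kukai: *sekumbagi
  sekumbagi → hekumbagi   [debuccalisation]
  hekumbagi → hekumbag   [apocope]
  hekumbag → hekumvag   [unconditioned shift]
  hekumvag (rule 4 does not apply)
  hekumvag → hekumvog   [vowel merger]
  giving Kukai hekumvog.

hekumvog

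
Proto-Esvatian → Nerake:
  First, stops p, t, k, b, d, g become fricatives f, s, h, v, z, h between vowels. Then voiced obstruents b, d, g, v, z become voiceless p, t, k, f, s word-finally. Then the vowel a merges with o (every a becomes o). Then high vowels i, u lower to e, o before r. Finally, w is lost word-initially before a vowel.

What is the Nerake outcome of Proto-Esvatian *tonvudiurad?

Nerake: *tonvudiurad
  tonvudiurad → tonvuziurad   [intervocalic lenition]
  tonvuziurad → tonvuziurat   [final devoicing]
  tonvuziurat → tonvuziurot   [vowel merger]
  tonvuziurot → tonvuziorot   [pre-rhotic lowering]
  tonvuziorot (rule 5 does not apply)
  giving Nerake tonvuziorot.

tonvuziorot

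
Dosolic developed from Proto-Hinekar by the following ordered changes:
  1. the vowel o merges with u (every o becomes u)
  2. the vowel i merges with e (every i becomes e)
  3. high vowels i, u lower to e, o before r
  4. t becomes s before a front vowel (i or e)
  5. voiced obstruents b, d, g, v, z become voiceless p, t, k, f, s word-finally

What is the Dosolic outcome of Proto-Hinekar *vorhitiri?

vorhesere

Dosolic: *vorhitiri > vurhitiri > vurhetere > vorhetere > vorhesere  (by vowel merger, vowel merger, pre-rhotic lowering, palatalisation)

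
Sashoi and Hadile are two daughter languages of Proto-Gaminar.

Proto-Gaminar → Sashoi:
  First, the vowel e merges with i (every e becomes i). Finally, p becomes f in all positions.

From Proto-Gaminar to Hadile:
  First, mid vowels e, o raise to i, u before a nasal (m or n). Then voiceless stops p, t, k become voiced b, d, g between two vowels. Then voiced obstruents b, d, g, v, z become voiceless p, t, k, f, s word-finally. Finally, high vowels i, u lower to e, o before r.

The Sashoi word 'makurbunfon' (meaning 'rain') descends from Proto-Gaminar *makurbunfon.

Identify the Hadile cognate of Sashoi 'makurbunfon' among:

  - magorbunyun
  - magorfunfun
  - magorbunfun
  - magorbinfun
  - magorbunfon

magorbunfun

Hadile: *makurbunfon > makurbunfun > magurbunfun > magorbunfun  (by pre-nasal raising, intervocalic voicing, pre-rhotic lowering)
Only 'magorbunfun' matches the regular Hadile development of *makurbunfon.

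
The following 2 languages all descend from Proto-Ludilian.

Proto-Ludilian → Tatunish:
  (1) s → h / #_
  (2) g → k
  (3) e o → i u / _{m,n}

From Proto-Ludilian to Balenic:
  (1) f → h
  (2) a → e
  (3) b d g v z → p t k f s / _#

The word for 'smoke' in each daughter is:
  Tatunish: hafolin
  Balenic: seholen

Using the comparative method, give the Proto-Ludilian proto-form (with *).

Position 2: Tatunish has a, Balenic has e. Tatunish preserves a here (none of its changes turn any other segment into a), so the proto-segment is *a.
Position 6: Tatunish has i, Balenic has e. Taking the neighbouring segments as reconstructed: Tatunish i could go back to *e or *i; Balenic e could go back to *a or *e — the one source consistent with every daughter is *e.
Position 1: Tatunish has h, Balenic has s. Taking the neighbouring segments as reconstructed: Tatunish h could go back to *s or *h; Balenic s can only go back to *s — the one source consistent with every daughter is *s.
Verify the candidate proto-form against each daughter:
Tatunish: *safolen
  safolen → hafolen   [debuccalisation]
  hafolen (rule 2 does not apply)
  hafolen → hafolin   [pre-nasal raising]
  giving Tatunish hafolin.
Balenic: *safolen > saholen > seholen  (by unconditioned shift, vowel merger)
Only *safolen yields all of Tatunish hafolin, Balenic seholen.

*safolen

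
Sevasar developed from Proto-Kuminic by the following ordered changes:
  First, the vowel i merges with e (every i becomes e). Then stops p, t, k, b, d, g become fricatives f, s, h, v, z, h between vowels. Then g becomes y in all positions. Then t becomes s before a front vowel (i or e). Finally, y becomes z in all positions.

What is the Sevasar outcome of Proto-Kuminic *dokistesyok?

dohesseszok

Sevasar: *dokistesyok > dokestesyok > dohestesyok > dohessesyok > dohesseszok  (by vowel merger, intervocalic lenition, palatalisation, unconditioned shift)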